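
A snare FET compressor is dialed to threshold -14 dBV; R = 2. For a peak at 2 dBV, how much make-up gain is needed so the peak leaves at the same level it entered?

The peak compresses to -14 + 16/2 = -6 dBV.
To reach 2 dBV requires 2 − (-6) = 8 dB of make-up.

8 dB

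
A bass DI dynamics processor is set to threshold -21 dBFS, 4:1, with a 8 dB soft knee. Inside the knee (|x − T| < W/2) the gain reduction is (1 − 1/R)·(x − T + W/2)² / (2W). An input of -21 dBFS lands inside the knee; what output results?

-21.75 dBFS

x − T + W/2 = -21 − (-21) + 4 = 4.
GR = (1 − 1/4) × 4² / 16 = 0.75 × 16 / 16 = 0.75 dB.
Output = -21 − 0.75 = -21.75 dBFS.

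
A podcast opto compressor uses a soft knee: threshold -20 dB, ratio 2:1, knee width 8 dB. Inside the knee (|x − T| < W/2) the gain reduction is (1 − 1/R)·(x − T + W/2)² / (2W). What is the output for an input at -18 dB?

-19.125 dB

x − T + W/2 = -18 − (-20) + 4 = 6.
GR = (1 − 1/2) × 6² / 16 = 0.5 × 36 / 16 = 1.125 dB.
Output = -18 − 1.125 = -19.125 dB.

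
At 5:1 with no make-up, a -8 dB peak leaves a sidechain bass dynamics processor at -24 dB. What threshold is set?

-28 dB

Gain reduction = -8 − (-24) = 16 dB; output overshoot = GR / (R − 1) = 16 / 4 = 4 dB.
Threshold = output − output overshoot = -24 − 4 = -28 dB.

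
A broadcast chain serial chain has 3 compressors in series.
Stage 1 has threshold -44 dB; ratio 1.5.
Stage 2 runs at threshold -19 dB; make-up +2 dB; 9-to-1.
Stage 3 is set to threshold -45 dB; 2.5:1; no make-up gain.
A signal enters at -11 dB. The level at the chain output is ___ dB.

-35 dB

Stage 1: -11 dB is 33 dB over -44 dB; at 1.5:1 that becomes 22 dB over, giving -22 dB.
Stage 2: -22 dB ≤ -19 dB, so stage 2 doesn't engage; make-up brings it to -20 dB.
Stage 3: overshoot 25 dB → 25/2.5 = 10 dB → -35 dB.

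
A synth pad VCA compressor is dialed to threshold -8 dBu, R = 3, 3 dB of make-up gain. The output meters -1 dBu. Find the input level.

4 dBu

Before make-up, the level was -1 − 3 = -4 dBu.
The compressed level sits -4 − (-8) = 4 dB over threshold.
Before 3:1 compression the overshoot was 4 × 3 = 12 dB, so input = -8 + 12 = 4 dBu.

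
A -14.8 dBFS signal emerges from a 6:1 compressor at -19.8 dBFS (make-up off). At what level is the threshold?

Gain reduction = -14.8 − (-19.8) = 5 dB; output overshoot = GR / (R − 1) = 5 / 5 = 1 dB.
Threshold = output − output overshoot = -19.8 − 1 = -20.8 dBFS.

-20.8 dBFS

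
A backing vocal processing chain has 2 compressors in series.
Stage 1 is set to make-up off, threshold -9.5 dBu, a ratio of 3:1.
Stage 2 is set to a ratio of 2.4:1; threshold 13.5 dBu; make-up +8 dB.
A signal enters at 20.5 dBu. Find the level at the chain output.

Stage 1: 30 dB above -9.5 dBu, reduced 3:1 to 10 dB above → 0.5 dBu.
Stage 2: 0.5 dBu ≤ 13.5 dBu, so stage 2 doesn't engage; make-up brings it to 8.5 dBu.

8.5 dBu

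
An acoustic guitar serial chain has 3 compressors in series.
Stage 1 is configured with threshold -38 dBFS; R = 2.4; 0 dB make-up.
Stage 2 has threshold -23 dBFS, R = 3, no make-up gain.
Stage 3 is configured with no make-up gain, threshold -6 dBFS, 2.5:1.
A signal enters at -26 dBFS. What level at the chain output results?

-33 dBFS

Stage 1: -26 dBFS is 12 dB over -38 dBFS; at 2.4:1 that becomes 5 dB over, giving -33 dBFS.
Stage 2: below threshold (-33 ≤ -23); passes unchanged; output -33 dBFS.
Stage 3: -33 dBFS ≤ -6 dBFS, so stage 3 doesn't engage; output -33 dBFS.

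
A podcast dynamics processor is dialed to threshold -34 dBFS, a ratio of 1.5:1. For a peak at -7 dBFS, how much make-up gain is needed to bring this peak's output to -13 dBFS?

The peak compresses to -34 + 27/1.5 = -16 dBFS.
To reach -13 dBFS requires -13 − (-16) = 3 dB of make-up.

3 dB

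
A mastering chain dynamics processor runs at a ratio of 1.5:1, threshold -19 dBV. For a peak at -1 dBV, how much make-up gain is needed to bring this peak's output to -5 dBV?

2 dB

The peak compresses to -19 + 18/1.5 = -7 dBV.
To reach -5 dBV requires -5 − (-7) = 2 dB of make-up.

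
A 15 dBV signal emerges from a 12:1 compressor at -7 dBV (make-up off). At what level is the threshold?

Gain reduction = 15 − (-7) = 22 dB; output overshoot = GR / (R − 1) = 22 / 11 = 2 dB.
Threshold = output − output overshoot = -7 − 2 = -9 dBV.

-9 dBV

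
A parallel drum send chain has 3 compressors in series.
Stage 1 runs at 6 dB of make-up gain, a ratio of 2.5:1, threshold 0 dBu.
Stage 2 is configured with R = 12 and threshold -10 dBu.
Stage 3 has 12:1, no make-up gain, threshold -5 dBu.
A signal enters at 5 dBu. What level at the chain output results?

-8.5 dBu

Stage 1: 5 dBu is 5 dB over 0 dBu; at 2.5:1 that becomes 2 dB over, giving 2 dBu; +6 dB make-up → 8 dBu.
Stage 2: 18 dB above -10 dBu, reduced 12:1 to 1.5 dB above → -8.5 dBu.
Stage 3: -8.5 dBu ≤ -5 dBu, so stage 3 doesn't engage; output -8.5 dBu.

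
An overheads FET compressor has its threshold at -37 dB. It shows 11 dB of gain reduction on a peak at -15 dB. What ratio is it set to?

2:1

Input overshoot = -15 − (-37) = 22 dB.
Output overshoot = 22 − 11 = 11 dB.
Ratio = input overshoot / output overshoot = 22 / 11 = 2.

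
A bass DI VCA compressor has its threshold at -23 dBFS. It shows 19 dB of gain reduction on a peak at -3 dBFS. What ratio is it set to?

Input overshoot = -3 − (-23) = 20 dB.
Output overshoot = 20 − 19 = 1 dB.
Ratio = input overshoot / output overshoot = 20 / 1 = 20.

20:1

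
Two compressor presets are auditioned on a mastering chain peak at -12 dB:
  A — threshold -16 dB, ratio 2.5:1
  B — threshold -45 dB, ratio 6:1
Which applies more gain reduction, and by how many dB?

A: 4 dB over, compressed to 1.6 dB over, so 2.4 dB of GR.
B: 33 dB over, compressed to 5.5 dB over, so 27.5 dB of GR.
B applies 25.1 dB more gain reduction.

B, by 25.1 dB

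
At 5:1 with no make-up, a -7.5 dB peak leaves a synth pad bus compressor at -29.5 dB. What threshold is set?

Gain reduction = -7.5 − (-29.5) = 22 dB; output overshoot = GR / (R − 1) = 22 / 4 = 5.5 dB.
Threshold = output − output overshoot = -29.5 − 5.5 = -35 dB.

-35 dB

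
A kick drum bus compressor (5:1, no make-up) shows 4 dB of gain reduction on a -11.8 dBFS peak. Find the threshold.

-16.8 dBFS

Gain reduction = -11.8 − (-15.8) = 4 dB; output overshoot = GR / (R − 1) = 4 / 4 = 1 dB.
Threshold = output − output overshoot = -15.8 − 1 = -16.8 dBFS.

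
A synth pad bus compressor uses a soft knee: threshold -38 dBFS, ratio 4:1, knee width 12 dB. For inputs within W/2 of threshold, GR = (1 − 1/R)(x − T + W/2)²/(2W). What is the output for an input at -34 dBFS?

-37.125 dBFS

x − T + W/2 = -34 − (-38) + 6 = 10.
GR = (1 − 1/4) × 10² / 24 = 0.75 × 100 / 24 = 3.125 dB.
Output = -34 − 3.125 = -37.125 dBFS.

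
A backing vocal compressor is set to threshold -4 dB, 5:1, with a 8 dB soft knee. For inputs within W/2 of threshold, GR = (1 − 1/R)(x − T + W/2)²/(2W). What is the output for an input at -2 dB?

x − T + W/2 = -2 − (-4) + 4 = 6.
GR = (1 − 1/5) × 6² / 16 = 0.8 × 36 / 16 = 1.8 dB.
Output = -2 − 1.8 = -3.8 dB.

-3.8 dB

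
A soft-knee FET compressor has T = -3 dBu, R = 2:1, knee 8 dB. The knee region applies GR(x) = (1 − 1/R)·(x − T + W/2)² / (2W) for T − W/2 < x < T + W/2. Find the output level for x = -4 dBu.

x − T + W/2 = -4 − (-3) + 4 = 3.
GR = (1 − 1/2) × 3² / 16 = 0.5 × 9 / 16 = 0.28125 dB.
Output = -4 − 0.28125 = -4.28125 dBu.

-4.28125 dBu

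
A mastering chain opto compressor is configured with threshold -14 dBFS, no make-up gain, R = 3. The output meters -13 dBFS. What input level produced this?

That's 1 dB above the -14 dBFS threshold.
Input overshoot = R × output overshoot = 3 dB → input = -14 + 3 = -11 dBFS.

-11 dBFS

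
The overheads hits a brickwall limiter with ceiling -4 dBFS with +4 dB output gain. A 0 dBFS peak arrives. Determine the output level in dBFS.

0 dBFS

At ∞:1, everything above -4 dBFS is held at the ceiling.
Output gain then adds 4 dB: -4 + 4 = 0 dBFS.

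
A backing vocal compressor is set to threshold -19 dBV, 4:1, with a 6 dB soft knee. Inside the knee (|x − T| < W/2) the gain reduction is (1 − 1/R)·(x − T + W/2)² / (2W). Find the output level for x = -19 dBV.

x − T + W/2 = -19 − (-19) + 3 = 3.
GR = (1 − 1/4) × 3² / 12 = 0.75 × 9 / 12 = 0.5625 dB.
Output = -19 − 0.5625 = -19.5625 dBV.

-19.5625 dBV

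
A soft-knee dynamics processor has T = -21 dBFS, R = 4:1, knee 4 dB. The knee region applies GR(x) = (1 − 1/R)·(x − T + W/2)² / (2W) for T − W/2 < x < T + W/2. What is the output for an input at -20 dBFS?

x − T + W/2 = -20 − (-21) + 2 = 3.
GR = (1 − 1/4) × 3² / 8 = 0.75 × 9 / 8 = 0.84375 dB.
Output = -20 − 0.84375 = -20.84375 dBFS.

-20.84375 dBFS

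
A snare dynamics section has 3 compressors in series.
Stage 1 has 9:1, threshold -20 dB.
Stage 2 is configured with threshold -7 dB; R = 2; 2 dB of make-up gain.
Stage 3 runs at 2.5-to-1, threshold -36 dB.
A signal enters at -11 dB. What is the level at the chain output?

Stage 1: 9 dB above -20 dB, reduced 9:1 to 1 dB above → -19 dB.
Stage 2: -19 dB is at or below the -7 dB threshold — no compression; make-up brings it to -17 dB.
Stage 3: overshoot 19 dB → 19/2.5 = 7.6 dB → -28.4 dB.

-28.4 dB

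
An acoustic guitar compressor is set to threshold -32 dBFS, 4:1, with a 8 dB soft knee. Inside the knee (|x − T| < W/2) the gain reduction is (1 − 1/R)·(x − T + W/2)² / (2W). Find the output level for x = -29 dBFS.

x − T + W/2 = -29 − (-32) + 4 = 7.
GR = (1 − 1/4) × 7² / 16 = 0.75 × 49 / 16 = 2.296875 dB.
Output = -29 − 2.296875 = -31.296875 dBFS.

-31.296875 dBFS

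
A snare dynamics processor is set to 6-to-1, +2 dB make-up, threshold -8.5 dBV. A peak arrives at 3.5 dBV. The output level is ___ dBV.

-4.5 dBV

The input is 12 dB above the -8.5 dBV threshold.
At 6:1 the overshoot is divided by 6, leaving 2 dB above threshold.
Output = -8.5 + 2 = -6.5 dBV; make-up adds 2 dB, giving -4.5 dBV.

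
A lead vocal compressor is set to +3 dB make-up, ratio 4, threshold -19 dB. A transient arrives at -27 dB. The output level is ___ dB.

-24 dB

-27 dB is 8 dB below the -19 dB threshold, so no gain reduction is applied.
Make-up gain adds 3 dB: -27 + 3 = -24 dB.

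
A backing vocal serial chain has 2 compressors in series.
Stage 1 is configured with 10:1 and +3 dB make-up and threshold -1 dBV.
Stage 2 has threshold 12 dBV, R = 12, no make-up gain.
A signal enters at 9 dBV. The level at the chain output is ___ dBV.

Stage 1: 9 dBV is 10 dB over -1 dBV; at 10:1 that becomes 1 dB over, giving 0 dBV; +3 dB make-up → 3 dBV.
Stage 2: 3 dBV ≤ 12 dBV, so stage 2 doesn't engage; output 3 dBV.

3 dBV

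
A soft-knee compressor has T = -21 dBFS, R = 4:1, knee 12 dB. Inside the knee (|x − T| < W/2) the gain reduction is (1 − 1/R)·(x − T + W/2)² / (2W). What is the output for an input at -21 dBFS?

-22.125 dBFS

x − T + W/2 = -21 − (-21) + 6 = 6.
GR = (1 − 1/4) × 6² / 24 = 0.75 × 36 / 24 = 1.125 dB.
Output = -21 − 1.125 = -22.125 dBFS.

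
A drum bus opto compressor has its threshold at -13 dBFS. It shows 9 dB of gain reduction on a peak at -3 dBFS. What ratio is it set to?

10:1

Input overshoot = -3 − (-13) = 10 dB.
Output overshoot = 10 − 9 = 1 dB.
Ratio = input overshoot / output overshoot = 10 / 1 = 10.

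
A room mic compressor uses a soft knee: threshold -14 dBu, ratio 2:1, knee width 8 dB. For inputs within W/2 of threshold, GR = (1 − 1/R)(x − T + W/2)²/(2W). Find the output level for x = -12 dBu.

-13.125 dBu

x − T + W/2 = -12 − (-14) + 4 = 6.
GR = (1 − 1/2) × 6² / 16 = 0.5 × 36 / 16 = 1.125 dB.
Output = -12 − 1.125 = -13.125 dBu.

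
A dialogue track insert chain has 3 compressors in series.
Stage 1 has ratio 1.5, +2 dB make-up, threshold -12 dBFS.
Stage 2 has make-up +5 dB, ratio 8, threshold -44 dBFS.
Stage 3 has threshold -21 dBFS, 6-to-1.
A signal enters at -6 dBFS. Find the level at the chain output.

Stage 1: 6 dB above -12 dBFS, reduced 1.5:1 to 4 dB above → -8 dBFS; +2 dB make-up → -6 dBFS.
Stage 2: 38 dB above -44 dBFS, reduced 8:1 to 4.75 dB above → -39.25 dBFS; +5 dB make-up → -34.25 dBFS.
Stage 3: -34.25 dBFS ≤ -21 dBFS, so stage 3 doesn't engage; output -34.25 dBFS.

-34.25 dBFS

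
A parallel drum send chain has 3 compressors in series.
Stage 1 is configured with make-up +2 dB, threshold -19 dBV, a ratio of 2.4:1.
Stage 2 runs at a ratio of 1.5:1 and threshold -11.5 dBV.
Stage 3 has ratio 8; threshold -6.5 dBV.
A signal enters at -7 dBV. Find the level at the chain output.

-12 dBV

Stage 1: 12 dB above -19 dBV, reduced 2.4:1 to 5 dB above → -14 dBV; +2 dB make-up → -12 dBV.
Stage 2: -12 dBV ≤ -11.5 dBV, so stage 2 doesn't engage; output -12 dBV.
Stage 3: -12 dBV ≤ -6.5 dBV, so stage 3 doesn't engage; output -12 dBV.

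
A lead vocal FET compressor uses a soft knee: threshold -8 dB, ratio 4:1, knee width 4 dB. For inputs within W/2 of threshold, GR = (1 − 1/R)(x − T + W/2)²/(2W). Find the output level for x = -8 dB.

-8.375 dB

x − T + W/2 = -8 − (-8) + 2 = 2.
GR = (1 − 1/4) × 2² / 8 = 0.75 × 4 / 8 = 0.375 dB.
Output = -8 − 0.375 = -8.375 dB.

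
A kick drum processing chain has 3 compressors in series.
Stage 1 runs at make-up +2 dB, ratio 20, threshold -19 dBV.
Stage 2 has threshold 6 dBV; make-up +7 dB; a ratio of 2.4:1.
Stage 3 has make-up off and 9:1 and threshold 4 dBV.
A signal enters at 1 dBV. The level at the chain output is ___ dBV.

Stage 1: 1 dBV is 20 dB over -19 dBV; at 20:1 that becomes 1 dB over, giving -18 dBV; +2 dB make-up → -16 dBV.
Stage 2: below threshold (-16 ≤ 6); passes unchanged; make-up brings it to -9 dBV.
Stage 3: -9 dBV is at or below the 4 dBV threshold — no compression; output -9 dBV.

-9 dBV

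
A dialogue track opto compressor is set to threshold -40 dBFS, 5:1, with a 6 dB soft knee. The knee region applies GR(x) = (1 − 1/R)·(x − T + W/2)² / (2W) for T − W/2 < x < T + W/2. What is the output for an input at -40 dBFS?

-40.6 dBFS

x − T + W/2 = -40 − (-40) + 3 = 3.
GR = (1 − 1/5) × 3² / 12 = 0.8 × 9 / 12 = 0.6 dB.
Output = -40 − 0.6 = -40.6 dBFS.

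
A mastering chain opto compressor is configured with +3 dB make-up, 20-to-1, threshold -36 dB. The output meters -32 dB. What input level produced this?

Remove make-up: -32 − 3 = -35 dB.
Post-compression overshoot = -35 − (-36) = 1 dB.
Undo the ratio: input overshoot = 1 × 20 = 20 dB, giving input = -16 dB.

-16 dB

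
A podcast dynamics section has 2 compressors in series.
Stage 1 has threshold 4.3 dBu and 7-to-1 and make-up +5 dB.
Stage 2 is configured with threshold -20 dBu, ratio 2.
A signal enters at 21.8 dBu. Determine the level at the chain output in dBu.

Stage 1: 21.8 dBu is 17.5 dB over 4.3 dBu; at 7:1 that becomes 2.5 dB over, giving 6.8 dBu; +5 dB make-up → 11.8 dBu.
Stage 2: 31.8 dB above -20 dBu, reduced 2:1 to 15.9 dB above → -4.1 dBu.

-4.1 dBu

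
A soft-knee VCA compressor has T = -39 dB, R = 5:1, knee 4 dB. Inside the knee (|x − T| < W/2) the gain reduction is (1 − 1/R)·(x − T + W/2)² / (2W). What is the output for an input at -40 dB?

-40.1 dB

x − T + W/2 = -40 − (-39) + 2 = 1.
GR = (1 − 1/5) × 1² / 8 = 0.8 × 1 / 8 = 0.1 dB.
Output = -40 − 0.1 = -40.1 dB.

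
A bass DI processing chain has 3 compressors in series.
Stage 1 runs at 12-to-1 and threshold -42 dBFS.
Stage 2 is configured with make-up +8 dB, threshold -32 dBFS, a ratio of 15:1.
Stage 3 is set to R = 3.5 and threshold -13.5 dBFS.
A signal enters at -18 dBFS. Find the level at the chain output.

-32 dBFS

Stage 1: -18 dBFS is 24 dB over -42 dBFS; at 12:1 that becomes 2 dB over, giving -40 dBFS.
Stage 2: -40 dBFS is at or below the -32 dBFS threshold — no compression; make-up brings it to -32 dBFS.
Stage 3: below threshold (-32 ≤ -13.5); passes unchanged; output -32 dBFS.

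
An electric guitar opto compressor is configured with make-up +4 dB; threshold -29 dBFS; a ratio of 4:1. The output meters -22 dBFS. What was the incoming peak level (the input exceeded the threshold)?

Remove make-up: -22 − 4 = -26 dBFS.
Post-compression overshoot = -26 − (-29) = 3 dB.
Before 4:1 compression the overshoot was 3 × 4 = 12 dB, so input = -29 + 12 = -17 dBFS.

-17 dBFS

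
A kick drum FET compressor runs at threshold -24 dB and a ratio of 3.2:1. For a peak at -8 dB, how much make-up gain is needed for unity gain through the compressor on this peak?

11 dB

The peak compresses to -24 + 16/3.2 = -19 dB.
To reach -8 dB requires -8 − (-19) = 11 dB of make-up.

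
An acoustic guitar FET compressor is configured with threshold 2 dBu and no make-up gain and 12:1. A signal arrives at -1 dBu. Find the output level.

-1 dBu is 3 dB below the 2 dBu threshold, so no gain reduction is applied.
Output = input = -1 dBu.

-1 dBu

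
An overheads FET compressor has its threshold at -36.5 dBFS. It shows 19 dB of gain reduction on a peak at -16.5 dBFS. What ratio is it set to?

20:1

Input overshoot = -16.5 − (-36.5) = 20 dB.
Output overshoot = 20 − 19 = 1 dB.
Ratio = input overshoot / output overshoot = 20 / 1 = 20.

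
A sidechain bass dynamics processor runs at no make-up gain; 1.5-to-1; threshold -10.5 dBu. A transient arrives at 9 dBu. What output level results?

The input is 19.5 dB above the -10.5 dBu threshold.
At 1.5:1 the overshoot is divided by 1.5, leaving 13 dB above threshold.
Output = -10.5 + 13 = 2.5 dBu.

2.5 dBu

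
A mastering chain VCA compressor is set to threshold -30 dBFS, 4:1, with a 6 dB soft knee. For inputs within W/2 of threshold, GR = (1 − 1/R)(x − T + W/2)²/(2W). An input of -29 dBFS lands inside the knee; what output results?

x − T + W/2 = -29 − (-30) + 3 = 4.
GR = (1 − 1/4) × 4² / 12 = 0.75 × 16 / 12 = 1 dB.
Output = -29 − 1 = -30 dBFS.

-30 dBFS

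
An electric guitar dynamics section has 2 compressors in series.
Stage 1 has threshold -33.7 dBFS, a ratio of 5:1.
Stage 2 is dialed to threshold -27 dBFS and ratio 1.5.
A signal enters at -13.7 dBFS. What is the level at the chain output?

-29.7 dBFS

Stage 1: overshoot 20 dB → 20/5 = 4 dB → -29.7 dBFS.
Stage 2: -29.7 dBFS ≤ -27 dBFS, so stage 2 doesn't engage; output -29.7 dBFS.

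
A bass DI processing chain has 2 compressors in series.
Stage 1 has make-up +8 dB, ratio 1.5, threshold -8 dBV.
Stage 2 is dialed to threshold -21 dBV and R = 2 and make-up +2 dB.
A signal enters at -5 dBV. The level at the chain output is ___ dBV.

Stage 1: -5 dBV is 3 dB over -8 dBV; at 1.5:1 that becomes 2 dB over, giving -6 dBV; +8 dB make-up → 2 dBV.
Stage 2: 23 dB above -21 dBV, reduced 2:1 to 11.5 dB above → -9.5 dBV; +2 dB make-up → -7.5 dBV.

-7.5 dBV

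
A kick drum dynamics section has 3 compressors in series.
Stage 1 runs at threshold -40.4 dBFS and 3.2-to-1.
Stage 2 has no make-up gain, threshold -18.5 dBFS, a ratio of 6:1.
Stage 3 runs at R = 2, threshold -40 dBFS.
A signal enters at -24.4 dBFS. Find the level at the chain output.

Stage 1: overshoot 16 dB → 16/3.2 = 5 dB → -35.4 dBFS.
Stage 2: below threshold (-35.4 ≤ -18.5); passes unchanged; output -35.4 dBFS.
Stage 3: 4.6 dB above -40 dBFS, reduced 2:1 to 2.3 dB above → -37.7 dBFS.

-37.7 dBFS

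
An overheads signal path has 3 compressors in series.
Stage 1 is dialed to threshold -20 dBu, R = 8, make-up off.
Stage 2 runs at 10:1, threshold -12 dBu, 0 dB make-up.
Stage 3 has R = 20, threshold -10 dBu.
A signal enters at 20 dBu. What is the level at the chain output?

Stage 1: 40 dB above -20 dBu, reduced 8:1 to 5 dB above → -15 dBu.
Stage 2: -15 dBu is at or below the -12 dBu threshold — no compression; output -15 dBu.
Stage 3: -15 dBu ≤ -10 dBu, so stage 3 doesn't engage; output -15 dBu.

-15 dBu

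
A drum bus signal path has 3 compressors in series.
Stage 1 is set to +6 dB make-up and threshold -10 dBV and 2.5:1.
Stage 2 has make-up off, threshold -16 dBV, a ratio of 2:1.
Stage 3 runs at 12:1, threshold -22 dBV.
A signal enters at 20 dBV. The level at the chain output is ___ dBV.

Stage 1: 30 dB above -10 dBV, reduced 2.5:1 to 12 dB above → 2 dBV; +6 dB make-up → 8 dBV.
Stage 2: overshoot 24 dB → 24/2 = 12 dB → -4 dBV.
Stage 3: -4 dBV is 18 dB over -22 dBV; at 12:1 that becomes 1.5 dB over, giving -20.5 dBV.

-20.5 dBV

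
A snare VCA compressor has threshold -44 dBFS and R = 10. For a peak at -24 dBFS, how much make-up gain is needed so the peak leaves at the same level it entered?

The peak compresses to -44 + 20/10 = -42 dBFS.
To reach -24 dBFS requires -24 − (-42) = 18 dB of make-up.

18 dB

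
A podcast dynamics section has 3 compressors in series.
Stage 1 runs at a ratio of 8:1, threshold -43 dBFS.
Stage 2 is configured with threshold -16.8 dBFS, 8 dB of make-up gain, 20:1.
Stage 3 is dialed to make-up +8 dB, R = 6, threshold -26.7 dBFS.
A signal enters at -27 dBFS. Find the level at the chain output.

Stage 1: -27 dBFS is 16 dB over -43 dBFS; at 8:1 that becomes 2 dB over, giving -41 dBFS.
Stage 2: -41 dBFS ≤ -16.8 dBFS, so stage 2 doesn't engage; make-up brings it to -33 dBFS.
Stage 3: below threshold (-33 ≤ -26.7); passes unchanged; make-up brings it to -25 dBFS.

-25 dBFS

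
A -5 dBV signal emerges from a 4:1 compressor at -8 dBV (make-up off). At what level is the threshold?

Gain reduction = -5 − (-8) = 3 dB; output overshoot = GR / (R − 1) = 3 / 3 = 1 dB.
Threshold = output − output overshoot = -8 − 1 = -9 dBV.

-9 dBV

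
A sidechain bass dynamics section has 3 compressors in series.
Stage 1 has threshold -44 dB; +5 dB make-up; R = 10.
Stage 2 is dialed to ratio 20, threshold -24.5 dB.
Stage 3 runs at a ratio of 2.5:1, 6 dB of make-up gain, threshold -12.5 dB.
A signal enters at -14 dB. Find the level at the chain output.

Stage 1: -14 dB is 30 dB over -44 dB; at 10:1 that becomes 3 dB over, giving -41 dB; +5 dB make-up → -36 dB.
Stage 2: -36 dB ≤ -24.5 dB, so stage 2 doesn't engage; output -36 dB.
Stage 3: -36 dB ≤ -12.5 dB, so stage 3 doesn't engage; make-up brings it to -30 dB.

-30 dB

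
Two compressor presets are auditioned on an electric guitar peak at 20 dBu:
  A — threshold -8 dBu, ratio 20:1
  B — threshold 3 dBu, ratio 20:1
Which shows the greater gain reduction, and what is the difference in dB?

A, by 10.45 dB

A: overshoot 28 dB → output overshoot 1.4 dB → GR 26.6 dB.
B: overshoot 17 dB → output overshoot 0.85 dB → GR 16.15 dB.
Difference: 10.45 dB in favour of A.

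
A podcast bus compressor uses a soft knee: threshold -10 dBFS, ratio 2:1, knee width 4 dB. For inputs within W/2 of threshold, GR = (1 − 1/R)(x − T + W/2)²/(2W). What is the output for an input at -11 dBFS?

x − T + W/2 = -11 − (-10) + 2 = 1.
GR = (1 − 1/2) × 1² / 8 = 0.5 × 1 / 8 = 0.0625 dB.
Output = -11 − 0.0625 = -11.0625 dBFS.

-11.0625 dBFS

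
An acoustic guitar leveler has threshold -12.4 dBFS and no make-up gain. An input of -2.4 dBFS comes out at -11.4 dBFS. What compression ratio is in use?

Input overshoot = -2.4 − (-12.4) = 10 dB; output overshoot = -11.4 − (-12.4) = 1 dB.
Ratio = 10 / 1 = 10.

10:1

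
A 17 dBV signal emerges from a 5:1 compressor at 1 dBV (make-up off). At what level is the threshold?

-3 dBV

Input is 20 dB above T (since output overshoot × R = input overshoot: (1 − T)·5 = 17 − T gives T = -3 dBV).
Check: -3 + (17 − (-3))/5 = -3 + 4 = 1 dBV. ✓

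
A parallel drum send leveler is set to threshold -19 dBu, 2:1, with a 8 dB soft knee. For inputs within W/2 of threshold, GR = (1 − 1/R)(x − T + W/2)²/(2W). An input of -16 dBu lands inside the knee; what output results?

x − T + W/2 = -16 − (-19) + 4 = 7.
GR = (1 − 1/2) × 7² / 16 = 0.5 × 49 / 16 = 1.53125 dB.
Output = -16 − 1.53125 = -17.53125 dBu.

-17.53125 dBu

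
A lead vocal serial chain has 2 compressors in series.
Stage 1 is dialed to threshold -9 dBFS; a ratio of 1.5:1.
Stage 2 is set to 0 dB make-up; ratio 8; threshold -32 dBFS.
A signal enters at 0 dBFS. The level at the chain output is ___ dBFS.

Stage 1: overshoot 9 dB → 9/1.5 = 6 dB → -3 dBFS.
Stage 2: overshoot 29 dB → 29/8 = 3.625 dB → -28.375 dBFS.

-28.375 dBFS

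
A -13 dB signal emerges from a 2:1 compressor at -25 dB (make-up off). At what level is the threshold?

-37 dB

Let T be the threshold. Output overshoot = (input overshoot)/R, so -25 − T = (-13 − T)/2.
2·(-25 − T) = -13 − T → 1·T = -50 − (-13) = -37.
T = -37/1 = -37 dB.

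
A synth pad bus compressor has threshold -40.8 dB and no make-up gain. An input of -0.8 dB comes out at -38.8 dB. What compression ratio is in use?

Input overshoot = -0.8 − (-40.8) = 40 dB; output overshoot = -38.8 − (-40.8) = 2 dB.
Ratio = 40 / 2 = 20.

20:1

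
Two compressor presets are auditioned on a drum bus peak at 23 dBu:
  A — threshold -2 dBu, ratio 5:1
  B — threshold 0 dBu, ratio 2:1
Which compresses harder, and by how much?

A, by 8.5 dB

A: GR = 25 − 25/5 = 20 dB.
B: GR = 23 − 23/2 = 11.5 dB.
Difference: 8.5 dB in favour of A.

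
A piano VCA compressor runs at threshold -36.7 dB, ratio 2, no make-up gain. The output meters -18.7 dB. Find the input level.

-0.7 dB

Post-compression overshoot = -18.7 − (-36.7) = 18 dB.
Input overshoot = R × output overshoot = 36 dB → input = -36.7 + 36 = -0.7 dB.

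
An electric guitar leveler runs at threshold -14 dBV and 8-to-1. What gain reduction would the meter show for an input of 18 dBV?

Overshoot = 18 − (-14) = 32 dB.
A 8:1 ratio leaves 4 dB of that excess.
Gain reduction = 32 − 4 = 28 dB.

28 dB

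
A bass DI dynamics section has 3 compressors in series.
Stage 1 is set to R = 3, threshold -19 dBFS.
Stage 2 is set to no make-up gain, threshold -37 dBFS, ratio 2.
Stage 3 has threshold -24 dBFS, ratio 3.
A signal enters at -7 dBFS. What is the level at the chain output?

Stage 1: -7 dBFS is 12 dB over -19 dBFS; at 3:1 that becomes 4 dB over, giving -15 dBFS.
Stage 2: -15 dBFS is 22 dB over -37 dBFS; at 2:1 that becomes 11 dB over, giving -26 dBFS.
Stage 3: -26 dBFS is at or below the -24 dBFS threshold — no compression; output -26 dBFS.

-26 dBFS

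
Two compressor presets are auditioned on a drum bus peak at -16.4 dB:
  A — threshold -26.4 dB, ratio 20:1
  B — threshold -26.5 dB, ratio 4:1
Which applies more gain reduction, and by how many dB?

A: 10 dB over, compressed to 0.5 dB over, so 9.5 dB of GR.
B: 10.1 dB over, compressed to 2.525 dB over, so 7.575 dB of GR.
A reduces 1.925 dB more.

A, by 1.925 dB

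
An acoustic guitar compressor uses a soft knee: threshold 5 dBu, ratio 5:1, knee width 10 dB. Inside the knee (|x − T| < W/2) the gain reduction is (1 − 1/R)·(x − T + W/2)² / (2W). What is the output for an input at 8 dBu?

x − T + W/2 = 8 − 5 + 5 = 8.
GR = (1 − 1/5) × 8² / 20 = 0.8 × 64 / 20 = 2.56 dB.
Output = 8 − 2.56 = 5.44 dBu.

5.44 dBu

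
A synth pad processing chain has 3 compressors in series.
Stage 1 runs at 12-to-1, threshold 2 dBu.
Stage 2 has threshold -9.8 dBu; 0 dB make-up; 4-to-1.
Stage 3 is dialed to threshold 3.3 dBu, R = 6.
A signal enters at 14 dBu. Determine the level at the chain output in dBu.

-6.6 dBu

Stage 1: overshoot 12 dB → 12/12 = 1 dB → 3 dBu.
Stage 2: 12.8 dB above -9.8 dBu, reduced 4:1 to 3.2 dB above → -6.6 dBu.
Stage 3: -6.6 dBu is at or below the 3.3 dBu threshold — no compression; output -6.6 dBu.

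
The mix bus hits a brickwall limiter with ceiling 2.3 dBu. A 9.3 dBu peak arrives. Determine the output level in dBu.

A brickwall limiter is an ∞:1 compressor: any input above the ceiling is clamped to 2.3 dBu.

2.3 dBu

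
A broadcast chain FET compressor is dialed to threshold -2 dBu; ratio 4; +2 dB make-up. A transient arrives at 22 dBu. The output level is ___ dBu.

6 dBu

The input is 24 dB above the -2 dBu threshold.
The 24 dB excess becomes 6 dB after 4:1 reduction.
So the level is -2 + 6 = 4 dBu; make-up adds 2 dB, giving 6 dBu.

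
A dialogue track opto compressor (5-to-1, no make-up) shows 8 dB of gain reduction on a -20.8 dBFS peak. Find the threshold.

-30.8 dBFS

Let T be the threshold. Output overshoot = (input overshoot)/R, so -28.8 − T = (-20.8 − T)/5.
5·(-28.8 − T) = -20.8 − T → 4·T = -144 − (-20.8) = -123.2.
T = -123.2/4 = -30.8 dBFS.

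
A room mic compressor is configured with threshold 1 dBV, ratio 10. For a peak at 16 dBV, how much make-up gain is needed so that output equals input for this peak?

The peak compresses to 1 + 15/10 = 2.5 dBV.
To reach 16 dBV requires 16 − 2.5 = 13.5 dB of make-up.

13.5 dB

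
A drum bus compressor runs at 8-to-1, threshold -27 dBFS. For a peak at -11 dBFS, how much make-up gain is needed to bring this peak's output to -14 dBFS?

11 dB

Overshoot 16 dB → 16/8 = 2 dB after compression, so the compressed level is -27 + 2 = -25 dBFS.
Make-up = target − compressed = -14 − (-25) = 11 dB.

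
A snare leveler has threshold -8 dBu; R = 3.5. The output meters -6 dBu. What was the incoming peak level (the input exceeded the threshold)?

-1 dBu

The compressed level sits -6 − (-8) = 2 dB over threshold.
Undo the ratio: input overshoot = 2 × 3.5 = 7 dB, giving input = -1 dBu.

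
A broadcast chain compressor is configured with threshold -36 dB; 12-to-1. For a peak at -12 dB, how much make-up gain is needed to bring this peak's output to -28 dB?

6 dB

The peak compresses to -36 + 24/12 = -34 dB.
To reach -28 dB requires -28 − (-34) = 6 dB of make-up.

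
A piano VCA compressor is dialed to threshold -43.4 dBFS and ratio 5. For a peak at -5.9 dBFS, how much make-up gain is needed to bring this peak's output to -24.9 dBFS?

Overshoot 37.5 dB → 37.5/5 = 7.5 dB after compression, so the compressed level is -43.4 + 7.5 = -35.9 dBFS.
Make-up = target − compressed = -24.9 − (-35.9) = 11 dB.

11 dB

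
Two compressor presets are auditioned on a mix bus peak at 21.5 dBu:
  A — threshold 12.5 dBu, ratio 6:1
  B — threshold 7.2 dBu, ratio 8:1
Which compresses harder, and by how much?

B, by 5.0125 dB

A: 9 dB over, compressed to 1.5 dB over, so 7.5 dB of GR.
B: 14.3 dB over, compressed to 1.7875 dB over, so 12.5125 dB of GR.
Difference: 5.0125 dB in favour of B.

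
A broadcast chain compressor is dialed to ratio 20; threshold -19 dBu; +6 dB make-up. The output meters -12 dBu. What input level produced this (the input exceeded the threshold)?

1 dBu

Before make-up, the level was -12 − 6 = -18 dBu.
Post-compression overshoot = -18 − (-19) = 1 dB.
Before 20:1 compression the overshoot was 1 × 20 = 20 dB, so input = -19 + 20 = 1 dBu.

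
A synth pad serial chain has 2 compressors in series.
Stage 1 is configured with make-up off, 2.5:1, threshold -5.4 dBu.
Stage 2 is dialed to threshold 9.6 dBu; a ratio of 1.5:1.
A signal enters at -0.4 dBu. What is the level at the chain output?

-3.4 dBu

Stage 1: -0.4 dBu is 5 dB over -5.4 dBu; at 2.5:1 that becomes 2 dB over, giving -3.4 dBu.
Stage 2: below threshold (-3.4 ≤ 9.6); passes unchanged; output -3.4 dBu.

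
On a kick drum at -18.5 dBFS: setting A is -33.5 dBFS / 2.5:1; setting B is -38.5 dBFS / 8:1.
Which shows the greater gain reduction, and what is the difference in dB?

A: 15 dB over, compressed to 6 dB over, so 9 dB of GR.
B: 20 dB over, compressed to 2.5 dB over, so 17.5 dB of GR.
B reduces 8.5 dB more.

B, by 8.5 dB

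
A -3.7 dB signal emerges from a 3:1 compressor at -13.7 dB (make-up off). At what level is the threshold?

-18.7 dB

Input is 15 dB above T (since output overshoot × R = input overshoot: (-13.7 − T)·3 = -3.7 − T gives T = -18.7 dB).
Check: -18.7 + (-3.7 − (-18.7))/3 = -18.7 + 5 = -13.7 dB. ✓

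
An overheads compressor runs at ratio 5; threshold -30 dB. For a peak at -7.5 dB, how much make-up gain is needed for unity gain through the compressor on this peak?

Overshoot 22.5 dB → 22.5/5 = 4.5 dB after compression, so the compressed level is -30 + 4.5 = -25.5 dB.
Make-up = target − compressed = -7.5 − (-25.5) = 18 dB.

18 dB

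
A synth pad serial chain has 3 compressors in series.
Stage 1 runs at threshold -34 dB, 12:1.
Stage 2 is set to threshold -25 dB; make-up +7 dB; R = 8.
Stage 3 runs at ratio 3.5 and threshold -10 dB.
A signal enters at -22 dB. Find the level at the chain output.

-26 dB

Stage 1: overshoot 12 dB → 12/12 = 1 dB → -33 dB.
Stage 2: -33 dB ≤ -25 dB, so stage 2 doesn't engage; make-up brings it to -26 dB.
Stage 3: -26 dB is at or below the -10 dB threshold — no compression; output -26 dB.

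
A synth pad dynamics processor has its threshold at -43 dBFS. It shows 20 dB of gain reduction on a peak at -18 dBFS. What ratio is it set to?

Input overshoot = -18 − (-43) = 25 dB.
Output overshoot = 25 − 20 = 5 dB.
Ratio = input overshoot / output overshoot = 25 / 5 = 5.

5:1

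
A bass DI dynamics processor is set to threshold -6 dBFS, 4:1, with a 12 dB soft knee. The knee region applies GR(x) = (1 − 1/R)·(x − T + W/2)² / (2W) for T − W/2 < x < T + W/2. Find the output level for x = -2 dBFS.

-5.125 dBFS

x − T + W/2 = -2 − (-6) + 6 = 10.
GR = (1 − 1/4) × 10² / 24 = 0.75 × 100 / 24 = 3.125 dB.
Output = -2 − 3.125 = -5.125 dBFS.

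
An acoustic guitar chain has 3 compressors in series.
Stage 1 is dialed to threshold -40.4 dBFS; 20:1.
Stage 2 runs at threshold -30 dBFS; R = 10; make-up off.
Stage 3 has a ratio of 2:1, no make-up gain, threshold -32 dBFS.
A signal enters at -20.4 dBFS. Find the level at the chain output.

Stage 1: overshoot 20 dB → 20/20 = 1 dB → -39.4 dBFS.
Stage 2: below threshold (-39.4 ≤ -30); passes unchanged; output -39.4 dBFS.
Stage 3: below threshold (-39.4 ≤ -32); passes unchanged; output -39.4 dBFS.

-39.4 dBFS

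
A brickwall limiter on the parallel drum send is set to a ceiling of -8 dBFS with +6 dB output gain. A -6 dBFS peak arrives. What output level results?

-2 dBFS

The limiter clamps the peak to its -8 dBFS ceiling.
Output gain then adds 6 dB: -8 + 6 = -2 dBFS.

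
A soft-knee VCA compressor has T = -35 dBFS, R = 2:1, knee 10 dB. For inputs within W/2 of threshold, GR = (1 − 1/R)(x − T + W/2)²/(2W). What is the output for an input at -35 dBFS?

-35.625 dBFS

x − T + W/2 = -35 − (-35) + 5 = 5.
GR = (1 − 1/2) × 5² / 20 = 0.5 × 25 / 20 = 0.625 dB.
Output = -35 − 0.625 = -35.625 dBFS.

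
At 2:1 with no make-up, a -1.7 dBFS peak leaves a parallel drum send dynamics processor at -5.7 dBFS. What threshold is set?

Gain reduction = -1.7 − (-5.7) = 4 dB; output overshoot = GR / (R − 1) = 4 / 1 = 4 dB.
Threshold = output − output overshoot = -5.7 − 4 = -9.7 dBFS.

-9.7 dBFS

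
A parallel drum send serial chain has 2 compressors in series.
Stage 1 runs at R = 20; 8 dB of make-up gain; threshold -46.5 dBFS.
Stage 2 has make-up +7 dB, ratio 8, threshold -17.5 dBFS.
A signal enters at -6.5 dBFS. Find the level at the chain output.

-29.5 dBFS

Stage 1: overshoot 40 dB → 40/20 = 2 dB → -44.5 dBFS; +8 dB make-up → -36.5 dBFS.
Stage 2: -36.5 dBFS is at or below the -17.5 dBFS threshold — no compression; make-up brings it to -29.5 dBFS.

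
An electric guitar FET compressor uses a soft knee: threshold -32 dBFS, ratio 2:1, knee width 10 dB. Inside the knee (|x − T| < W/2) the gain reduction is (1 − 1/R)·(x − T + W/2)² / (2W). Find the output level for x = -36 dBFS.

x − T + W/2 = -36 − (-32) + 5 = 1.
GR = (1 − 1/2) × 1² / 20 = 0.5 × 1 / 20 = 0.025 dB.
Output = -36 − 0.025 = -36.025 dBFS.

-36.025 dBFS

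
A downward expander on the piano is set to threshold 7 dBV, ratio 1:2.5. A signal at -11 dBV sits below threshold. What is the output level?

Undershoot = 7 − (-11) = 18 dB.
At 1:2.5, that expands to 45 dB under threshold.
Output = 7 − 45 = -38 dBV.

-38 dBV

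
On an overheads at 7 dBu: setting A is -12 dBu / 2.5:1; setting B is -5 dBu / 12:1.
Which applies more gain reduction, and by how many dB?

A, by 0.4 dB

A: GR = 19 − 19/2.5 = 11.4 dB.
B: GR = 12 − 12/12 = 11 dB.
A reduces 0.4 dB more.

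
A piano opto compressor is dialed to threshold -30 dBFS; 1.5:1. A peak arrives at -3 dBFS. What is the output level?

Overshoot: -3 − (-30) = 27 dB.
The 27 dB excess becomes 18 dB after 1.5:1 reduction.
Output = -30 + 18 = -12 dBFS.

-12 dBFS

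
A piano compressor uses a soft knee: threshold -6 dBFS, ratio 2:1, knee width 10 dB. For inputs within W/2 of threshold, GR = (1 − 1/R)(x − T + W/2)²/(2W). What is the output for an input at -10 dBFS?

-10.025 dBFS

x − T + W/2 = -10 − (-6) + 5 = 1.
GR = (1 − 1/2) × 1² / 20 = 0.5 × 1 / 20 = 0.025 dB.
Output = -10 − 0.025 = -10.025 dBFS.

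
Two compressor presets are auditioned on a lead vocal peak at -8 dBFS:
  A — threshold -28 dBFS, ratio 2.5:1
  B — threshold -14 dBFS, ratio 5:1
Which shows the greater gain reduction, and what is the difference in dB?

A: overshoot 20 dB → output overshoot 8 dB → GR 12 dB.
B: overshoot 6 dB → output overshoot 1.2 dB → GR 4.8 dB.
Difference: 7.2 dB in favour of A.

A, by 7.2 dB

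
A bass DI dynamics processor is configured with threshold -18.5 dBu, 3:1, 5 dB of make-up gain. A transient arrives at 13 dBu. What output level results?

The input is 31.5 dB above the -18.5 dBu threshold.
At 3:1 the overshoot is divided by 3, leaving 10.5 dB above threshold.
Output = -18.5 + 10.5 = -8 dBu; make-up adds 5 dB, giving -3 dBu.

-3 dBu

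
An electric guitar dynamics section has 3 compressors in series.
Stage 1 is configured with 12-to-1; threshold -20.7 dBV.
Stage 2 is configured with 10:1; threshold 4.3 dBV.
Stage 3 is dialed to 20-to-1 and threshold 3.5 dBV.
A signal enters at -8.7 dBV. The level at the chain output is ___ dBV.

Stage 1: overshoot 12 dB → 12/12 = 1 dB → -19.7 dBV.
Stage 2: -19.7 dBV ≤ 4.3 dBV, so stage 2 doesn't engage; output -19.7 dBV.
Stage 3: below threshold (-19.7 ≤ 3.5); passes unchanged; output -19.7 dBV.

-19.7 dBV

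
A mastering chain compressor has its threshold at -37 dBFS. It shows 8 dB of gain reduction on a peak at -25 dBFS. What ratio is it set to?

Input overshoot = -25 − (-37) = 12 dB.
Output overshoot = 12 − 8 = 4 dB.
Ratio = input overshoot / output overshoot = 12 / 4 = 3.

3:1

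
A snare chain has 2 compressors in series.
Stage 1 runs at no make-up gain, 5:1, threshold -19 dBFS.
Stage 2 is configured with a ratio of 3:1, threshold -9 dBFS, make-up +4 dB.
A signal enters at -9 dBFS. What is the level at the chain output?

-13 dBFS

Stage 1: overshoot 10 dB → 10/5 = 2 dB → -17 dBFS.
Stage 2: -17 dBFS is at or below the -9 dBFS threshold — no compression; make-up brings it to -13 dBFS.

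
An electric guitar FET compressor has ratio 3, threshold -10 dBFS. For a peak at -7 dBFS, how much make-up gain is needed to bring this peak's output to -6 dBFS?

3 dB

Overshoot 3 dB → 3/3 = 1 dB after compression, so the compressed level is -10 + 1 = -9 dBFS.
Make-up = target − compressed = -6 − (-9) = 3 dB.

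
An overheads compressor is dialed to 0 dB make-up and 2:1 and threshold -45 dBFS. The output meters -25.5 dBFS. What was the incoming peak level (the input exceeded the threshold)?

-6 dBFS

That's 19.5 dB above the -45 dBFS threshold.
Undo the ratio: input overshoot = 19.5 × 2 = 39 dB, giving input = -6 dBFS.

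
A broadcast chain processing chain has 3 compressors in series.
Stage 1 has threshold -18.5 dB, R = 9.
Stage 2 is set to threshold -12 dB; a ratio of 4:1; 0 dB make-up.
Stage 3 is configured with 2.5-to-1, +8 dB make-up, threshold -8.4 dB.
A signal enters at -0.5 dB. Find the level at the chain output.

Stage 1: 18 dB above -18.5 dB, reduced 9:1 to 2 dB above → -16.5 dB.
Stage 2: -16.5 dB ≤ -12 dB, so stage 2 doesn't engage; output -16.5 dB.
Stage 3: -16.5 dB ≤ -8.4 dB, so stage 3 doesn't engage; make-up brings it to -8.5 dB.

-8.5 dB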